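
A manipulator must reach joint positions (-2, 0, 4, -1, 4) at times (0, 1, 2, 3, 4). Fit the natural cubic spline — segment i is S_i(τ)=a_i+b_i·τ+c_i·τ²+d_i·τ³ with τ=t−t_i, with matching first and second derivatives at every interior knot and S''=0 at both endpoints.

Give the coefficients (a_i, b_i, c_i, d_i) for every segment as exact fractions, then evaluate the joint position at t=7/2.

Δ: Δ0=2, Δ1=4, Δ2=-5, Δ3=5
row 1: diag=4, rhs=12; c'=1/4, d'=3
row 2: denom=4−1·1/4=15/4; d'=(-54−1·3)/(15/4)=-76/5
row 3: denom=4−1·4/15=56/15; d'=(60−1·-76/5)/(56/15)=141/7
back: M3=141/7
back: M2=-76/5−4/15·141/7=-144/7
back: M1=3−1/4·-144/7=57/7
M: M0=0, M1=57/7, M2=-144/7, M3=141/7, M4=0
seg 0: a=-2, c=M0/2=0, d=(M1−M0)/(6·1)=19/14, b=Δ0−h0·(2M0+M1)/6=9/14
seg 1: a=0, c=M1/2=57/14, d=(M2−M1)/(6·1)=-67/14, b=Δ1−h1·(2M1+M2)/6=33/7
seg 2: a=4, c=M2/2=-72/7, d=(M3−M2)/(6·1)=95/14, b=Δ2−h2·(2M2+M3)/6=-3/2
seg 3: a=-1, c=M3/2=141/14, d=(M4−M3)/(6·1)=-47/14, b=Δ3−h3·(2M3+M4)/6=-12/7
t_q=7/2 → seg 3, τ=1/2; S=-1+-12/7·τ+141/14·τ²+-47/14·τ³=27/112

  seg 0: a=-2 b=9/14 c=0 d=19/14
  seg 1: a=0 b=33/7 c=57/14 d=-67/14
  seg 2: a=4 b=-3/2 c=-72/7 d=95/14
  seg 3: a=-1 b=-12/7 c=141/14 d=-47/14
S(7/2) = 27/112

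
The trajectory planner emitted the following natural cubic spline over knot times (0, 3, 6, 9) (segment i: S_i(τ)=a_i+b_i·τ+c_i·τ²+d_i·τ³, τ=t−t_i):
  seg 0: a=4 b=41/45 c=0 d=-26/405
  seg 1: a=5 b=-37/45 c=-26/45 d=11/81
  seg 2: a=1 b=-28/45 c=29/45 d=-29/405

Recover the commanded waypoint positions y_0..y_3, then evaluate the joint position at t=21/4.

y_0=4 y_1=5 y_2=1 y_3=3
S(21/4) = 567/320

y_0 = S_0(0) = a_0 = 4
y_1 = S_1(0) = a_1 = 5
y_2 = S_2(0) = a_2 = 1
y_3 = S_2(3) = 3
t_q=21/4 is in segment 1 (τ=9/4); S_1(τ)=567/320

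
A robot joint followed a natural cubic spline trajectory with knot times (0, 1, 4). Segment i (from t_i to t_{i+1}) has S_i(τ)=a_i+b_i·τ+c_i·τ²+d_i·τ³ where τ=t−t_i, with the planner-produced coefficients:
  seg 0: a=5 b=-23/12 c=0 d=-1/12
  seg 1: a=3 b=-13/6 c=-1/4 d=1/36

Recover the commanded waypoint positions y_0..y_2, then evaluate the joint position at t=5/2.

y_0 = S_0(0) = a_0 = 5
y_1 = S_1(0) = a_1 = 3
y_2 = S_1(3) = -5
t_q=5/2 is in segment 1 (τ=3/2); S_1(τ)=-23/32

y_0=5 y_1=3 y_2=-5
S(5/2) = -23/32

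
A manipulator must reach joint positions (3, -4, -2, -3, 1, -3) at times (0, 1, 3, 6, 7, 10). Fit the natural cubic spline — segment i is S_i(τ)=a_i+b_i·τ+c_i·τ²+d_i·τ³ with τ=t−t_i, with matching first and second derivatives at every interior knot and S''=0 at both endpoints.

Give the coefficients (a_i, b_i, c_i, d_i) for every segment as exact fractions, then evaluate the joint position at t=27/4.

  seg 0: a=3 b=-1106/129 c=0 d=203/129
  seg 1: a=-4 b=-497/129 c=203/43 d=-148/129
  seg 2: a=-2 b=163/129 c=-93/43 d=631/1161
  seg 3: a=-3 b=382/129 c=352/129 d=-218/129
  seg 4: a=1 b=144/43 c=-302/129 d=302/1161
S(27/4) = 59/1376

Δ: Δ0=-7, Δ1=1, Δ2=-1/3, Δ3=4, Δ4=-4/3
row 1: diag=6, rhs=48; c'=1/3, d'=8
row 2: denom=10−2·1/3=28/3; d'=(-8−2·8)/(28/3)=-18/7
row 3: denom=8−3·9/28=197/28; d'=(26−3·-18/7)/(197/28)=944/197
row 4: denom=8−1·28/197=1548/197; d'=(-32−1·944/197)/(1548/197)=-604/129
back: M4=-604/129
back: M3=944/197−28/197·-604/129=704/129
back: M2=-18/7−9/28·704/129=-186/43
back: M1=8−1/3·-186/43=406/43
M: M0=0, M1=406/43, M2=-186/43, M3=704/129, M4=-604/129, M5=0
seg 0: a=3, c=M0/2=0, d=(M1−M0)/(6·1)=203/129, b=Δ0−h0·(2M0+M1)/6=-1106/129
seg 1: a=-4, c=M1/2=203/43, d=(M2−M1)/(6·2)=-148/129, b=Δ1−h1·(2M1+M2)/6=-497/129
seg 2: a=-2, c=M2/2=-93/43, d=(M3−M2)/(6·3)=631/1161, b=Δ2−h2·(2M2+M3)/6=163/129
seg 3: a=-3, c=M3/2=352/129, d=(M4−M3)/(6·1)=-218/129, b=Δ3−h3·(2M3+M4)/6=382/129
seg 4: a=1, c=M4/2=-302/129, d=(M5−M4)/(6·3)=302/1161, b=Δ4−h4·(2M4+M5)/6=144/43
t_q=27/4 → seg 3, τ=3/4; S=-3+382/129·τ+352/129·τ²+-218/129·τ³=59/1376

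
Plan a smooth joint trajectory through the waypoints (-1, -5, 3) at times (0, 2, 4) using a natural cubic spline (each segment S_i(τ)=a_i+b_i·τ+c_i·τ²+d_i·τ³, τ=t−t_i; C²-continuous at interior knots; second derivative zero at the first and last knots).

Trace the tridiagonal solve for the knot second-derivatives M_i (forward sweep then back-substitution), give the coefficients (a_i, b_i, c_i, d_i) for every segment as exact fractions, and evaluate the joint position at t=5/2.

Δ: Δ0=-2, Δ1=4
row 1: diag=8, rhs=36; c'=1/4, d'=9/2
back: M1=9/2
M: M0=0, M1=9/2, M2=0
seg 0: a=-1, c=M0/2=0, d=(M1−M0)/(6·2)=3/8, b=Δ0−h0·(2M0+M1)/6=-7/2
seg 1: a=-5, c=M1/2=9/4, d=(M2−M1)/(6·2)=-3/8, b=Δ1−h1·(2M1+M2)/6=1
t_q=5/2 → seg 1, τ=1/2; S=-5+1·τ+9/4·τ²+-3/8·τ³=-255/64

  seg 0: a=-1 b=-7/2 c=0 d=3/8
  seg 1: a=-5 b=1 c=9/4 d=-3/8
S(5/2) = -255/64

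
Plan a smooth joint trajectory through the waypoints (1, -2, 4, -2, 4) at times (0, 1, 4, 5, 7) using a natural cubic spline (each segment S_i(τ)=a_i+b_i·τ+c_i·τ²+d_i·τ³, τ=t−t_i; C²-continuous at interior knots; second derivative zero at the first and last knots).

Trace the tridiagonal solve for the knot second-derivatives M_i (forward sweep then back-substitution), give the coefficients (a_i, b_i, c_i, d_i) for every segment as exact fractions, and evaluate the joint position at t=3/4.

Δ: Δ0=-3, Δ1=2, Δ2=-6, Δ3=3
row 1: diag=8, rhs=30; c'=3/8, d'=15/4
row 2: denom=8−3·3/8=55/8; d'=(-48−3·15/4)/(55/8)=-474/55
row 3: denom=6−1·8/55=322/55; d'=(54−1·-474/55)/(322/55)=246/23
back: M3=246/23
back: M2=-474/55−8/55·246/23=-234/23
back: M1=15/4−3/8·-234/23=174/23
M: M0=0, M1=174/23, M2=-234/23, M3=246/23, M4=0
seg 0: a=1, c=M0/2=0, d=(M1−M0)/(6·1)=29/23, b=Δ0−h0·(2M0+M1)/6=-98/23
seg 1: a=-2, c=M1/2=87/23, d=(M2−M1)/(6·3)=-68/69, b=Δ1−h1·(2M1+M2)/6=-11/23
seg 2: a=4, c=M2/2=-117/23, d=(M3−M2)/(6·1)=80/23, b=Δ2−h2·(2M2+M3)/6=-101/23
seg 3: a=-2, c=M3/2=123/23, d=(M4−M3)/(6·2)=-41/46, b=Δ3−h3·(2M3+M4)/6=-95/23
t_q=3/4 → seg 0, τ=3/4; S=1+-98/23·τ+0·τ²+29/23·τ³=-2449/1472

  seg 0: a=1 b=-98/23 c=0 d=29/23
  seg 1: a=-2 b=-11/23 c=87/23 d=-68/69
  seg 2: a=4 b=-101/23 c=-117/23 d=80/23
  seg 3: a=-2 b=-95/23 c=123/23 d=-41/46
S(3/4) = -2449/1472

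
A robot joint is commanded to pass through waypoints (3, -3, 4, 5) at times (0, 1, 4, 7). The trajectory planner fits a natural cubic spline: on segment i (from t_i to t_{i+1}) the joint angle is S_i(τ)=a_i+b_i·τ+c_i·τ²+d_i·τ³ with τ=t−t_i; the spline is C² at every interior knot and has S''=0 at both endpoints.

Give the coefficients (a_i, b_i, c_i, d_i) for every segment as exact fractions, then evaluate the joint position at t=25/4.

  seg 0: a=3 b=-628/87 c=0 d=106/87
  seg 1: a=-3 b=-310/87 c=106/29 d=-49/87
  seg 2: a=4 b=275/87 c=-41/29 d=41/261
S(25/4) = 10661/1856

Δ: Δ0=-6, Δ1=7/3, Δ2=1/3
row 1: diag=8, rhs=50; c'=3/8, d'=25/4
row 2: denom=12−3·3/8=87/8; d'=(-12−3·25/4)/(87/8)=-82/29
back: M2=-82/29
back: M1=25/4−3/8·-82/29=212/29
M: M0=0, M1=212/29, M2=-82/29, M3=0
seg 0: a=3, c=M0/2=0, d=(M1−M0)/(6·1)=106/87, b=Δ0−h0·(2M0+M1)/6=-628/87
seg 1: a=-3, c=M1/2=106/29, d=(M2−M1)/(6·3)=-49/87, b=Δ1−h1·(2M1+M2)/6=-310/87
seg 2: a=4, c=M2/2=-41/29, d=(M3−M2)/(6·3)=41/261, b=Δ2−h2·(2M2+M3)/6=275/87
t_q=25/4 → seg 2, τ=9/4; S=4+275/87·τ+-41/29·τ²+41/261·τ³=10661/1856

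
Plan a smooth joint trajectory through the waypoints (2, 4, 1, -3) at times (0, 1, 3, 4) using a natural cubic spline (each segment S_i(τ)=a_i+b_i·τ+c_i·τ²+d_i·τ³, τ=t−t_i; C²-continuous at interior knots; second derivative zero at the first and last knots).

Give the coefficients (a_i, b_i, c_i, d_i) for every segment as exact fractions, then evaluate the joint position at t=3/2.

Δ: Δ0=2, Δ1=-3/2, Δ2=-4
row 1: diag=6, rhs=-21; c'=1/3, d'=-7/2
row 2: denom=6−2·1/3=16/3; d'=(-15−2·-7/2)/(16/3)=-3/2
back: M2=-3/2
back: M1=-7/2−1/3·-3/2=-3
M: M0=0, M1=-3, M2=-3/2, M3=0
seg 0: a=2, c=M0/2=0, d=(M1−M0)/(6·1)=-1/2, b=Δ0−h0·(2M0+M1)/6=5/2
seg 1: a=4, c=M1/2=-3/2, d=(M2−M1)/(6·2)=1/8, b=Δ1−h1·(2M1+M2)/6=1
seg 2: a=1, c=M2/2=-3/4, d=(M3−M2)/(6·1)=1/4, b=Δ2−h2·(2M2+M3)/6=-7/2
t_q=3/2 → seg 1, τ=1/2; S=4+1·τ+-3/2·τ²+1/8·τ³=265/64

  seg 0: a=2 b=5/2 c=0 d=-1/2
  seg 1: a=4 b=1 c=-3/2 d=1/8
  seg 2: a=1 b=-7/2 c=-3/4 d=1/4
S(3/2) = 265/64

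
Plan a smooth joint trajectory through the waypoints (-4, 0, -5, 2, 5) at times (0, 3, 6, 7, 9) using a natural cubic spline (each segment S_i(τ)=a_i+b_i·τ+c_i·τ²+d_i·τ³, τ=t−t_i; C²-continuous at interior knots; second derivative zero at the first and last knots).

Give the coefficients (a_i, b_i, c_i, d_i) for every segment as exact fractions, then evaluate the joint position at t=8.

  seg 0: a=-4 b=3241/1020 c=0 d=-209/1020
  seg 1: a=0 b=-1201/510 c=-627/340 d=47/68
  seg 2: a=-5 b=5347/1020 c=372/85 d=-2671/1020
  seg 3: a=2 b=3131/510 c=-1183/340 d=1183/2040
S(8) = 3563/680

Δ: Δ0=4/3, Δ1=-5/3, Δ2=7, Δ3=3/2
row 1: diag=12, rhs=-18; c'=1/4, d'=-3/2
row 2: denom=8−3·1/4=29/4; d'=(52−3·-3/2)/(29/4)=226/29
row 3: denom=6−1·4/29=170/29; d'=(-33−1·226/29)/(170/29)=-1183/170
back: M3=-1183/170
back: M2=226/29−4/29·-1183/170=744/85
back: M1=-3/2−1/4·744/85=-627/170
M: M0=0, M1=-627/170, M2=744/85, M3=-1183/170, M4=0
seg 0: a=-4, c=M0/2=0, d=(M1−M0)/(6·3)=-209/1020, b=Δ0−h0·(2M0+M1)/6=3241/1020
seg 1: a=0, c=M1/2=-627/340, d=(M2−M1)/(6·3)=47/68, b=Δ1−h1·(2M1+M2)/6=-1201/510
seg 2: a=-5, c=M2/2=372/85, d=(M3−M2)/(6·1)=-2671/1020, b=Δ2−h2·(2M2+M3)/6=5347/1020
seg 3: a=2, c=M3/2=-1183/340, d=(M4−M3)/(6·2)=1183/2040, b=Δ3−h3·(2M3+M4)/6=3131/510
t_q=8 → seg 3, τ=1; S=2+3131/510·τ+-1183/340·τ²+1183/2040·τ³=3563/680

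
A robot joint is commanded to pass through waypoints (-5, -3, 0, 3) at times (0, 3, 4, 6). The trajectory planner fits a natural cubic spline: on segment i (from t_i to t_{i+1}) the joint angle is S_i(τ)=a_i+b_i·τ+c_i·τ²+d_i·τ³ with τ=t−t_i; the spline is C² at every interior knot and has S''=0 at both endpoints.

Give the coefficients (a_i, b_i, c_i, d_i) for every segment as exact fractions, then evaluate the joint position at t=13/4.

  seg 0: a=-5 b=-91/282 c=0 d=31/282
  seg 1: a=-3 b=373/141 c=93/94 d=-179/282
  seg 2: a=0 b=767/282 c=-43/47 d=43/282
S(13/4) = -13757/6016

Δ: Δ0=2/3, Δ1=3, Δ2=3/2
row 1: diag=8, rhs=14; c'=1/8, d'=7/4
row 2: denom=6−1·1/8=47/8; d'=(-9−1·7/4)/(47/8)=-86/47
back: M2=-86/47
back: M1=7/4−1/8·-86/47=93/47
M: M0=0, M1=93/47, M2=-86/47, M3=0
seg 0: a=-5, c=M0/2=0, d=(M1−M0)/(6·3)=31/282, b=Δ0−h0·(2M0+M1)/6=-91/282
seg 1: a=-3, c=M1/2=93/94, d=(M2−M1)/(6·1)=-179/282, b=Δ1−h1·(2M1+M2)/6=373/141
seg 2: a=0, c=M2/2=-43/47, d=(M3−M2)/(6·2)=43/282, b=Δ2−h2·(2M2+M3)/6=767/282
t_q=13/4 → seg 1, τ=1/4; S=-3+373/141·τ+93/94·τ²+-179/282·τ³=-13757/6016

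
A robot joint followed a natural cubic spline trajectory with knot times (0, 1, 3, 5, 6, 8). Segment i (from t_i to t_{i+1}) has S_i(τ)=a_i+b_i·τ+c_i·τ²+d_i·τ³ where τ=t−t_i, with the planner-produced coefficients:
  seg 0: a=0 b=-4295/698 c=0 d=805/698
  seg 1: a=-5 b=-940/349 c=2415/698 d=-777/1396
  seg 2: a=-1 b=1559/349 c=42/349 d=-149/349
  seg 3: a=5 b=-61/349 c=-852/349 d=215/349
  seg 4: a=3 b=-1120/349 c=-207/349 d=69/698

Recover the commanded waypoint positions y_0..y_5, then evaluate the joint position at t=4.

y_0 = S_0(0) = a_0 = 0
y_1 = S_1(0) = a_1 = -5
y_2 = S_2(0) = a_2 = -1
y_3 = S_3(0) = a_3 = 5
y_4 = S_4(0) = a_4 = 3
y_5 = S_4(2) = -5
t_q=4 is in segment 2 (τ=1); S_2(τ)=1103/349

y_0=0 y_1=-5 y_2=-1 y_3=5 y_4=3 y_5=-5
S(4) = 1103/349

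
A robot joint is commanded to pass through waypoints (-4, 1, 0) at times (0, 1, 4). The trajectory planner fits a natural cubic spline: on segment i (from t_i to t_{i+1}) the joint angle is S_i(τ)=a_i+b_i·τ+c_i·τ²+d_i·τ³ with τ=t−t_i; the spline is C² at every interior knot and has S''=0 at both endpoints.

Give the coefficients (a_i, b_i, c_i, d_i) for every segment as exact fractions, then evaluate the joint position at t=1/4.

  seg 0: a=-4 b=17/3 c=0 d=-2/3
  seg 1: a=1 b=11/3 c=-2 d=2/9
S(1/4) = -83/32

Δ: Δ0=5, Δ1=-1/3
row 1: diag=8, rhs=-32; c'=3/8, d'=-4
back: M1=-4
M: M0=0, M1=-4, M2=0
seg 0: a=-4, c=M0/2=0, d=(M1−M0)/(6·1)=-2/3, b=Δ0−h0·(2M0+M1)/6=17/3
seg 1: a=1, c=M1/2=-2, d=(M2−M1)/(6·3)=2/9, b=Δ1−h1·(2M1+M2)/6=11/3
t_q=1/4 → seg 0, τ=1/4; S=-4+17/3·τ+0·τ²+-2/3·τ³=-83/32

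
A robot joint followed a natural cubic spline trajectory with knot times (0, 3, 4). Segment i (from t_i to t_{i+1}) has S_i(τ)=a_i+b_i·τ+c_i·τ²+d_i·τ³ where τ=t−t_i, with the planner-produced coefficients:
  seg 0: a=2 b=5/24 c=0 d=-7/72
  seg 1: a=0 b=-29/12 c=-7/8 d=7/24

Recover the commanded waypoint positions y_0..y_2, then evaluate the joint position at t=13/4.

y_0 = S_0(0) = a_0 = 2
y_1 = S_1(0) = a_1 = 0
y_2 = S_1(1) = -3
t_q=13/4 is in segment 1 (τ=1/4); S_1(τ)=-335/512

y_0=2 y_1=0 y_2=-3
S(13/4) = -335/512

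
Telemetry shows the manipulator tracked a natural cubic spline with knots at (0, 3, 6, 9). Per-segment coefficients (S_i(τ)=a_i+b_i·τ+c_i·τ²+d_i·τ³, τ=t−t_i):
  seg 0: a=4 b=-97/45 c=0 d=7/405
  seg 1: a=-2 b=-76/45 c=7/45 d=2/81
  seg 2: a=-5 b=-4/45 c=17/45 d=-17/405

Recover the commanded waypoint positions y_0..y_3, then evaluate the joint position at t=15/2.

y_0=4 y_1=-2 y_2=-5 y_3=-3
S(15/2) = -177/40

y_0 = S_0(0) = a_0 = 4
y_1 = S_1(0) = a_1 = -2
y_2 = S_2(0) = a_2 = -5
y_3 = S_2(3) = -3
t_q=15/2 is in segment 2 (τ=3/2); S_2(τ)=-177/40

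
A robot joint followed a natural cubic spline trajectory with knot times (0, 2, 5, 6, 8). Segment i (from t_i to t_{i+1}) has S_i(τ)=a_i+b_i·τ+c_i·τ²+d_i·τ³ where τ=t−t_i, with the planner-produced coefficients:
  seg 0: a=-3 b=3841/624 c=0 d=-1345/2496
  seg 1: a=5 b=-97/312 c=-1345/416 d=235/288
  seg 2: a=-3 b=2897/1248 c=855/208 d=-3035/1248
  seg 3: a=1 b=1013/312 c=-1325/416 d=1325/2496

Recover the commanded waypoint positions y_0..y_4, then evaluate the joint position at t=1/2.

y_0=-3 y_1=5 y_2=-3 y_3=1 y_4=-1
S(1/2) = 69/6656

y_0 = S_0(0) = a_0 = -3
y_1 = S_1(0) = a_1 = 5
y_2 = S_2(0) = a_2 = -3
y_3 = S_3(0) = a_3 = 1
y_4 = S_3(2) = -1
t_q=1/2 is in segment 0 (τ=1/2); S_0(τ)=69/6656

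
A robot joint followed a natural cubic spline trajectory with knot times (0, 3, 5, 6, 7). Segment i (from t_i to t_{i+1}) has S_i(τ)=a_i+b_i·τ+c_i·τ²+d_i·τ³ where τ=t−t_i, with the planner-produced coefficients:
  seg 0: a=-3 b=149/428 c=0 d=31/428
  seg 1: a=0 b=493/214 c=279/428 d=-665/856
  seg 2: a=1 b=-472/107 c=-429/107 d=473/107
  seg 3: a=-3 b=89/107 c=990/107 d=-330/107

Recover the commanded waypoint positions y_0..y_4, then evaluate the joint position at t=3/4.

y_0 = S_0(0) = a_0 = -3
y_1 = S_1(0) = a_1 = 0
y_2 = S_2(0) = a_2 = 1
y_3 = S_3(0) = a_3 = -3
y_4 = S_3(1) = 4
t_q=3/4 is in segment 0 (τ=3/4); S_0(τ)=-74187/27392

y_0=-3 y_1=0 y_2=1 y_3=-3 y_4=4
S(3/4) = -74187/27392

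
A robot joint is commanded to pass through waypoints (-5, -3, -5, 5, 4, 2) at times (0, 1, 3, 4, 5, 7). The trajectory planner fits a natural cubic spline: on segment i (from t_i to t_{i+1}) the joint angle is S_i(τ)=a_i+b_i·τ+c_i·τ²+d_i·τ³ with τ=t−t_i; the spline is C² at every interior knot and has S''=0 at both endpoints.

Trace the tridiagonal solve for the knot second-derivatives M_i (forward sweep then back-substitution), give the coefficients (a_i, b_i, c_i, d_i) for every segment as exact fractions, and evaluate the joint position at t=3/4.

Δ: Δ0=2, Δ1=-1, Δ2=10, Δ3=-1, Δ4=-1
row 1: diag=6, rhs=-18; c'=1/3, d'=-3
row 2: denom=6−2·1/3=16/3; d'=(66−2·-3)/(16/3)=27/2
row 3: denom=4−1·3/16=61/16; d'=(-66−1·27/2)/(61/16)=-1272/61
row 4: denom=6−1·16/61=350/61; d'=(0−1·-1272/61)/(350/61)=636/175
back: M4=636/175
back: M3=-1272/61−16/61·636/175=-3816/175
back: M2=27/2−3/16·-3816/175=3078/175
back: M1=-3−1/3·3078/175=-1551/175
M: M0=0, M1=-1551/175, M2=3078/175, M3=-3816/175, M4=636/175, M5=0
seg 0: a=-5, c=M0/2=0, d=(M1−M0)/(6·1)=-517/350, b=Δ0−h0·(2M0+M1)/6=1217/350
seg 1: a=-3, c=M1/2=-1551/350, d=(M2−M1)/(6·2)=1543/700, b=Δ1−h1·(2M1+M2)/6=-167/175
seg 2: a=-5, c=M2/2=1539/175, d=(M3−M2)/(6·1)=-1149/175, b=Δ2−h2·(2M2+M3)/6=272/35
seg 3: a=5, c=M3/2=-1908/175, d=(M4−M3)/(6·1)=106/25, b=Δ3−h3·(2M3+M4)/6=991/175
seg 4: a=4, c=M4/2=318/175, d=(M5−M4)/(6·2)=-53/175, b=Δ4−h4·(2M4+M5)/6=-599/175
t_q=3/4 → seg 0, τ=3/4; S=-5+1217/350·τ+0·τ²+-517/350·τ³=-9649/3200

  seg 0: a=-5 b=1217/350 c=0 d=-517/350
  seg 1: a=-3 b=-167/175 c=-1551/350 d=1543/700
  seg 2: a=-5 b=272/35 c=1539/175 d=-1149/175
  seg 3: a=5 b=991/175 c=-1908/175 d=106/25
  seg 4: a=4 b=-599/175 c=318/175 d=-53/175
S(3/4) = -9649/3200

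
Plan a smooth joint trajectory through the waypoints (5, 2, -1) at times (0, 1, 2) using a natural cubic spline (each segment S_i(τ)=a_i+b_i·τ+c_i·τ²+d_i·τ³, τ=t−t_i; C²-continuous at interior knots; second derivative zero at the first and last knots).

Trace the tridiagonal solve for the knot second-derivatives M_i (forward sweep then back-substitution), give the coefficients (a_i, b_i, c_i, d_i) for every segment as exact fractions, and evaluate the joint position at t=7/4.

  seg 0: a=5 b=-3 c=0 d=0
  seg 1: a=2 b=-3 c=0 d=0
S(7/4) = -1/4

Δ: Δ0=-3, Δ1=-3
row 1: diag=4, rhs=0; c'=1/4, d'=0
back: M1=0
M: M0=0, M1=0, M2=0
seg 0: a=5, c=M0/2=0, d=(M1−M0)/(6·1)=0, b=Δ0−h0·(2M0+M1)/6=-3
seg 1: a=2, c=M1/2=0, d=(M2−M1)/(6·1)=0, b=Δ1−h1·(2M1+M2)/6=-3
t_q=7/4 → seg 1, τ=3/4; S=2+-3·τ+0·τ²+0·τ³=-1/4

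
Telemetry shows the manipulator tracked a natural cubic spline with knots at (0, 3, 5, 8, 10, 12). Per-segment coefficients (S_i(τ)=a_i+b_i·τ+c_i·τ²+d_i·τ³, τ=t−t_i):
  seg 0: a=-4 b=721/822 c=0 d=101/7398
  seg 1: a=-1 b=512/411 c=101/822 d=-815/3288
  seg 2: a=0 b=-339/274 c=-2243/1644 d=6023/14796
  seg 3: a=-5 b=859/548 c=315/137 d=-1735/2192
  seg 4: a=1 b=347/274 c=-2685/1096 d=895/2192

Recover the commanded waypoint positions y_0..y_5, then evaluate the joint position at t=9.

y_0 = S_0(0) = a_0 = -4
y_1 = S_1(0) = a_1 = -1
y_2 = S_2(0) = a_2 = 0
y_3 = S_3(0) = a_3 = -5
y_4 = S_4(0) = a_4 = 1
y_5 = S_4(2) = -3
t_q=9 is in segment 3 (τ=1); S_3(τ)=-4219/2192

y_0=-4 y_1=-1 y_2=0 y_3=-5 y_4=1 y_5=-3
S(9) = -4219/2192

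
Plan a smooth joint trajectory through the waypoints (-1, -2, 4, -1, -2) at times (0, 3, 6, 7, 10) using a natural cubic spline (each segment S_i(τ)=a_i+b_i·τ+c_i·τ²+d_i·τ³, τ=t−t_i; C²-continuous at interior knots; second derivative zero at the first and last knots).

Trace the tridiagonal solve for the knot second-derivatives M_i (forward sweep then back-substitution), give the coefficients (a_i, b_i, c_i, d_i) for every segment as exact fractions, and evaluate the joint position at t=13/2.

Δ: Δ0=-1/3, Δ1=2, Δ2=-5, Δ3=-1/3
row 1: diag=12, rhs=14; c'=1/4, d'=7/6
row 2: denom=8−3·1/4=29/4; d'=(-42−3·7/6)/(29/4)=-182/29
row 3: denom=8−1·4/29=228/29; d'=(28−1·-182/29)/(228/29)=497/114
back: M3=497/114
back: M2=-182/29−4/29·497/114=-392/57
back: M1=7/6−1/4·-392/57=329/114
M: M0=0, M1=329/114, M2=-392/57, M3=497/114, M4=0
seg 0: a=-1, c=M0/2=0, d=(M1−M0)/(6·3)=329/2052, b=Δ0−h0·(2M0+M1)/6=-135/76
seg 1: a=-2, c=M1/2=329/228, d=(M2−M1)/(6·3)=-371/684, b=Δ1−h1·(2M1+M2)/6=97/38
seg 2: a=4, c=M2/2=-196/57, d=(M3−M2)/(6·1)=427/228, b=Δ2−h2·(2M2+M3)/6=-261/76
seg 3: a=-1, c=M3/2=497/228, d=(M4−M3)/(6·3)=-497/2052, b=Δ3−h3·(2M3+M4)/6=-535/114
t_q=13/2 → seg 2, τ=1/2; S=4+-261/76·τ+-196/57·τ²+427/228·τ³=3023/1824

  seg 0: a=-1 b=-135/76 c=0 d=329/2052
  seg 1: a=-2 b=97/38 c=329/228 d=-371/684
  seg 2: a=4 b=-261/76 c=-196/57 d=427/228
  seg 3: a=-1 b=-535/114 c=497/228 d=-497/2052
S(13/2) = 3023/1824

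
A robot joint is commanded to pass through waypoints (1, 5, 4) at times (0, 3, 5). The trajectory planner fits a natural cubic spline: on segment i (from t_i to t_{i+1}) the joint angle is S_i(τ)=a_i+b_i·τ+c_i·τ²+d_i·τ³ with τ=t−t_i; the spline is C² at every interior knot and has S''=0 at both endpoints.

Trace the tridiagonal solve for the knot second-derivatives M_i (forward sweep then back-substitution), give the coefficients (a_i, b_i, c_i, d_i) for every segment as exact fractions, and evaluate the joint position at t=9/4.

Δ: Δ0=4/3, Δ1=-1/2
row 1: diag=10, rhs=-11; c'=1/5, d'=-11/10
back: M1=-11/10
M: M0=0, M1=-11/10, M2=0
seg 0: a=1, c=M0/2=0, d=(M1−M0)/(6·3)=-11/180, b=Δ0−h0·(2M0+M1)/6=113/60
seg 1: a=5, c=M1/2=-11/20, d=(M2−M1)/(6·2)=11/120, b=Δ1−h1·(2M1+M2)/6=7/30
t_q=9/4 → seg 0, τ=9/4; S=1+113/60·τ+0·τ²+-11/180·τ³=5813/1280

  seg 0: a=1 b=113/60 c=0 d=-11/180
  seg 1: a=5 b=7/30 c=-11/20 d=11/120
S(9/4) = 5813/1280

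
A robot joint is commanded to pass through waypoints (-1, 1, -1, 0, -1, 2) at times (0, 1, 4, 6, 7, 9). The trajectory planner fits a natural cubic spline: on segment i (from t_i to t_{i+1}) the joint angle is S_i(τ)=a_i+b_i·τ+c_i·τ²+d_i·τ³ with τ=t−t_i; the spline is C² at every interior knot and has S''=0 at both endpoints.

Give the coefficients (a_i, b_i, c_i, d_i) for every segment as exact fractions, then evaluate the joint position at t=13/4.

  seg 0: a=-1 b=33881/13758 c=0 d=-6365/13758
  seg 1: a=1 b=7393/6879 c=-6365/4586 d=3703/13758
  seg 2: a=-1 b=197/13758 c=2372/2293 d=-10891/27516
  seg 3: a=0 b=-8221/13758 c=-6147/4586 d=6452/6879
  seg 4: a=-1 b=-6391/13758 c=6757/4586 d=-6757/27516
S(13/4) = -159199/293504

Δ: Δ0=2, Δ1=-2/3, Δ2=1/2, Δ3=-1, Δ4=3/2
row 1: diag=8, rhs=-16; c'=3/8, d'=-2
row 2: denom=10−3·3/8=71/8; d'=(7−3·-2)/(71/8)=104/71
row 3: denom=6−2·16/71=394/71; d'=(-9−2·104/71)/(394/71)=-847/394
row 4: denom=6−1·71/394=2293/394; d'=(15−1·-847/394)/(2293/394)=6757/2293
back: M4=6757/2293
back: M3=-847/394−71/394·6757/2293=-6147/2293
back: M2=104/71−16/71·-6147/2293=4744/2293
back: M1=-2−3/8·4744/2293=-6365/2293
M: M0=0, M1=-6365/2293, M2=4744/2293, M3=-6147/2293, M4=6757/2293, M5=0
seg 0: a=-1, c=M0/2=0, d=(M1−M0)/(6·1)=-6365/13758, b=Δ0−h0·(2M0+M1)/6=33881/13758
seg 1: a=1, c=M1/2=-6365/4586, d=(M2−M1)/(6·3)=3703/13758, b=Δ1−h1·(2M1+M2)/6=7393/6879
seg 2: a=-1, c=M2/2=2372/2293, d=(M3−M2)/(6·2)=-10891/27516, b=Δ2−h2·(2M2+M3)/6=197/13758
seg 3: a=0, c=M3/2=-6147/4586, d=(M4−M3)/(6·1)=6452/6879, b=Δ3−h3·(2M3+M4)/6=-8221/13758
seg 4: a=-1, c=M4/2=6757/4586, d=(M5−M4)/(6·2)=-6757/27516, b=Δ4−h4·(2M4+M5)/6=-6391/13758
t_q=13/4 → seg 1, τ=9/4; S=1+7393/6879·τ+-6365/4586·τ²+3703/13758·τ³=-159199/293504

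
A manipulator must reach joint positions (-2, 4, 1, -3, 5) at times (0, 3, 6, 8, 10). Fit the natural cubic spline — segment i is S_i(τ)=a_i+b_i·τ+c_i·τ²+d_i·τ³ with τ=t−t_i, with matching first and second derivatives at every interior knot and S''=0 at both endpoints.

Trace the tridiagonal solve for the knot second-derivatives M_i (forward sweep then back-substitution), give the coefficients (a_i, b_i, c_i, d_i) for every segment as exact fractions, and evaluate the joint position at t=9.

Δ: Δ0=2, Δ1=-1, Δ2=-2, Δ3=4
row 1: diag=12, rhs=-18; c'=1/4, d'=-3/2
row 2: denom=10−3·1/4=37/4; d'=(-6−3·-3/2)/(37/4)=-6/37
row 3: denom=8−2·8/37=280/37; d'=(36−2·-6/37)/(280/37)=24/5
back: M3=24/5
back: M2=-6/37−8/37·24/5=-6/5
back: M1=-3/2−1/4·-6/5=-6/5
M: M0=0, M1=-6/5, M2=-6/5, M3=24/5, M4=0
seg 0: a=-2, c=M0/2=0, d=(M1−M0)/(6·3)=-1/15, b=Δ0−h0·(2M0+M1)/6=13/5
seg 1: a=4, c=M1/2=-3/5, d=(M2−M1)/(6·3)=0, b=Δ1−h1·(2M1+M2)/6=4/5
seg 2: a=1, c=M2/2=-3/5, d=(M3−M2)/(6·2)=1/2, b=Δ2−h2·(2M2+M3)/6=-14/5
seg 3: a=-3, c=M3/2=12/5, d=(M4−M3)/(6·2)=-2/5, b=Δ3−h3·(2M3+M4)/6=4/5
t_q=9 → seg 3, τ=1; S=-3+4/5·τ+12/5·τ²+-2/5·τ³=-1/5

  seg 0: a=-2 b=13/5 c=0 d=-1/15
  seg 1: a=4 b=4/5 c=-3/5 d=0
  seg 2: a=1 b=-14/5 c=-3/5 d=1/2
  seg 3: a=-3 b=4/5 c=12/5 d=-2/5
S(9) = -1/5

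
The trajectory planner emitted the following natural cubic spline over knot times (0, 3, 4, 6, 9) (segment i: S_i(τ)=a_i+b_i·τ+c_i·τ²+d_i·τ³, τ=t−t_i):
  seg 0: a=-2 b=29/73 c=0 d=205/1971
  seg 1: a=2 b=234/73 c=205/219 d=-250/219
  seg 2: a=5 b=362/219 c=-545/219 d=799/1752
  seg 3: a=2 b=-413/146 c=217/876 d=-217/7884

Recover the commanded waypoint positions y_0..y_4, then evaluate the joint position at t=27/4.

y_0 = S_0(0) = a_0 = -2
y_1 = S_1(0) = a_1 = 2
y_2 = S_2(0) = a_2 = 5
y_3 = S_3(0) = a_3 = 2
y_4 = S_3(3) = -5
t_q=27/4 is in segment 3 (τ=3/4); S_3(τ)=115/18688

y_0=-2 y_1=2 y_2=5 y_3=2 y_4=-5
S(27/4) = 115/18688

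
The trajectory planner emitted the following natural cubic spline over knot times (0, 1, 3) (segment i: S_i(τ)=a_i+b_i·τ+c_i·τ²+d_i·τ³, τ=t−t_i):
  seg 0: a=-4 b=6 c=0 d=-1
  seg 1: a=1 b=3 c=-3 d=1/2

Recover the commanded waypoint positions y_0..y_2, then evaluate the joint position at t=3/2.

y_0 = S_0(0) = a_0 = -4
y_1 = S_1(0) = a_1 = 1
y_2 = S_1(2) = -1
t_q=3/2 is in segment 1 (τ=1/2); S_1(τ)=29/16

y_0=-4 y_1=1 y_2=-1
S(3/2) = 29/16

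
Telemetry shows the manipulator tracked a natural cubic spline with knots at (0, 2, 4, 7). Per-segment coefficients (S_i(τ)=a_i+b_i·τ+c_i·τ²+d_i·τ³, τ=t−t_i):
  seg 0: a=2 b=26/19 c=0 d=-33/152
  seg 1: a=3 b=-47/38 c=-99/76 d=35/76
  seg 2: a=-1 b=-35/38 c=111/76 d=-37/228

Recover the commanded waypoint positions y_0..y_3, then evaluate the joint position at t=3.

y_0 = S_0(0) = a_0 = 2
y_1 = S_1(0) = a_1 = 3
y_2 = S_2(0) = a_2 = -1
y_3 = S_2(3) = 5
t_q=3 is in segment 1 (τ=1); S_1(τ)=35/38

y_0=2 y_1=3 y_2=-1 y_3=5
S(3) = 35/38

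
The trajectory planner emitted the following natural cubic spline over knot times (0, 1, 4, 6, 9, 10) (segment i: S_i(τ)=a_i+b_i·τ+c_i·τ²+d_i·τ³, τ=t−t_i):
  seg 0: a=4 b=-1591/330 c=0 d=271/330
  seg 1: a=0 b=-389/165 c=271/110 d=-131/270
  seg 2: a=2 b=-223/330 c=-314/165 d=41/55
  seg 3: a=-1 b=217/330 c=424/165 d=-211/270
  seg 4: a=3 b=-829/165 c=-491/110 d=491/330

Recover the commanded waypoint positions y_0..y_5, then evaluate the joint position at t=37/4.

y_0 = S_0(0) = a_0 = 4
y_1 = S_1(0) = a_1 = 0
y_2 = S_2(0) = a_2 = 2
y_3 = S_3(0) = a_3 = -1
y_4 = S_4(0) = a_4 = 3
y_5 = S_4(1) = -5
t_q=37/4 is in segment 4 (τ=1/4); S_4(τ)=10477/7040

y_0=4 y_1=0 y_2=2 y_3=-1 y_4=3 y_5=-5
S(37/4) = 10477/7040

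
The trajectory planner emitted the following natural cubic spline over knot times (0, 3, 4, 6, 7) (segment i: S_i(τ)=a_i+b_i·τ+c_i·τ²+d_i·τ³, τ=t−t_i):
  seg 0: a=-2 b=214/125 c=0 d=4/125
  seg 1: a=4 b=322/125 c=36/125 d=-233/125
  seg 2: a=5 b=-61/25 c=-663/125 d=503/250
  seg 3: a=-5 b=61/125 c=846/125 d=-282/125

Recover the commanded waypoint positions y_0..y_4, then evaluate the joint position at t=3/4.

y_0 = S_0(0) = a_0 = -2
y_1 = S_1(0) = a_1 = 4
y_2 = S_2(0) = a_2 = 5
y_3 = S_3(0) = a_3 = -5
y_4 = S_3(1) = 0
t_q=3/4 is in segment 0 (τ=3/4); S_0(τ)=-281/400

y_0=-2 y_1=4 y_2=5 y_3=-5 y_4=0
S(3/4) = -281/400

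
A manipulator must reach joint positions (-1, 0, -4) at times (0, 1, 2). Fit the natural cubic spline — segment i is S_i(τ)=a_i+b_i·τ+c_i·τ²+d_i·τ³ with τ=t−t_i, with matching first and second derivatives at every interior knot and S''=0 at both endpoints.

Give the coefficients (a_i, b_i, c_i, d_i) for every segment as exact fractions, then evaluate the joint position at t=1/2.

Δ: Δ0=1, Δ1=-4
row 1: diag=4, rhs=-30; c'=1/4, d'=-15/2
back: M1=-15/2
M: M0=0, M1=-15/2, M2=0
seg 0: a=-1, c=M0/2=0, d=(M1−M0)/(6·1)=-5/4, b=Δ0−h0·(2M0+M1)/6=9/4
seg 1: a=0, c=M1/2=-15/4, d=(M2−M1)/(6·1)=5/4, b=Δ1−h1·(2M1+M2)/6=-3/2
t_q=1/2 → seg 0, τ=1/2; S=-1+9/4·τ+0·τ²+-5/4·τ³=-1/32

  seg 0: a=-1 b=9/4 c=0 d=-5/4
  seg 1: a=0 b=-3/2 c=-15/4 d=5/4
S(1/2) = -1/32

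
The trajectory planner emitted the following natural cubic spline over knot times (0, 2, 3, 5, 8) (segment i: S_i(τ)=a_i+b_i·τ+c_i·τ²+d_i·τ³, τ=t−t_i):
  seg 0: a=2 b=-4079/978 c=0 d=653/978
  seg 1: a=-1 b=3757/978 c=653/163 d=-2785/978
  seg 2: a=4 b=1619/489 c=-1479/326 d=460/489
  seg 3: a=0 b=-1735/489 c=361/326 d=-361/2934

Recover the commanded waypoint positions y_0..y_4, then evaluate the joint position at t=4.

y_0=2 y_1=-1 y_2=4 y_3=0 y_4=-4
S(4) = 1211/326

y_0 = S_0(0) = a_0 = 2
y_1 = S_1(0) = a_1 = -1
y_2 = S_2(0) = a_2 = 4
y_3 = S_3(0) = a_3 = 0
y_4 = S_3(3) = -4
t_q=4 is in segment 2 (τ=1); S_2(τ)=1211/326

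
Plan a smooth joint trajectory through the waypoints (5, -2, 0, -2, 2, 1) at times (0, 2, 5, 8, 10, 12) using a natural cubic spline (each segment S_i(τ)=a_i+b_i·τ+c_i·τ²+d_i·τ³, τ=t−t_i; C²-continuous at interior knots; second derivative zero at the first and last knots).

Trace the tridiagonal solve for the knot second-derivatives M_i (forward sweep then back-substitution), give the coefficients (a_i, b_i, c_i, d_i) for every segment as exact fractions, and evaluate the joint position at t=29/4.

Δ: Δ0=-7/2, Δ1=2/3, Δ2=-2/3, Δ3=2, Δ4=-1/2
row 1: diag=10, rhs=25; c'=3/10, d'=5/2
row 2: denom=12−3·3/10=111/10; d'=(-8−3·5/2)/(111/10)=-155/111
row 3: denom=10−3·10/37=340/37; d'=(16−3·-155/111)/(340/37)=747/340
row 4: denom=8−2·37/170=643/85; d'=(-15−2·747/340)/(643/85)=-3297/1286
back: M4=-3297/1286
back: M3=747/340−37/170·-3297/1286=3543/1286
back: M2=-155/111−10/37·3543/1286=-4130/1929
back: M1=5/2−3/10·-4130/1929=4041/1286
M: M0=0, M1=4041/1286, M2=-4130/1929, M3=3543/1286, M4=-3297/1286, M5=0
seg 0: a=5, c=M0/2=0, d=(M1−M0)/(6·2)=1347/5144, b=Δ0−h0·(2M0+M1)/6=-2924/643
seg 1: a=-2, c=M1/2=4041/2572, d=(M2−M1)/(6·3)=-20383/69444, b=Δ1−h1·(2M1+M2)/6=-1807/1286
seg 2: a=0, c=M2/2=-2065/1929, d=(M3−M2)/(6·3)=18889/69444, b=Δ2−h2·(2M2+M3)/6=249/2572
seg 3: a=-2, c=M3/2=3543/2572, d=(M4−M3)/(6·2)=-285/643, b=Δ3−h3·(2M3+M4)/6=1309/1286
seg 4: a=2, c=M4/2=-3297/2572, d=(M5−M4)/(6·2)=1099/5144, b=Δ4−h4·(2M4+M5)/6=1555/1286
t_q=29/4 → seg 2, τ=9/4; S=0+249/2572·τ+-2065/1929·τ²+18889/69444·τ³=-346221/164608

  seg 0: a=5 b=-2924/643 c=0 d=1347/5144
  seg 1: a=-2 b=-1807/1286 c=4041/2572 d=-20383/69444
  seg 2: a=0 b=249/2572 c=-2065/1929 d=18889/69444
  seg 3: a=-2 b=1309/1286 c=3543/2572 d=-285/643
  seg 4: a=2 b=1555/1286 c=-3297/2572 d=1099/5144
S(29/4) = -346221/164608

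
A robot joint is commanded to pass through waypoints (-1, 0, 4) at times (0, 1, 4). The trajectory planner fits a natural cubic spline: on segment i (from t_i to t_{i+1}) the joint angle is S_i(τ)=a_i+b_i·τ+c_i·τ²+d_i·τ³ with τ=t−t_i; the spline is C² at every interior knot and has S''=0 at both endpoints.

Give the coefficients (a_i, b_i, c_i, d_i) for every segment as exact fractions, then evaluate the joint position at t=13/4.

  seg 0: a=-1 b=23/24 c=0 d=1/24
  seg 1: a=0 b=13/12 c=1/8 d=-1/72
S(13/4) = 1491/512

Δ: Δ0=1, Δ1=4/3
row 1: diag=8, rhs=2; c'=3/8, d'=1/4
back: M1=1/4
M: M0=0, M1=1/4, M2=0
seg 0: a=-1, c=M0/2=0, d=(M1−M0)/(6·1)=1/24, b=Δ0−h0·(2M0+M1)/6=23/24
seg 1: a=0, c=M1/2=1/8, d=(M2−M1)/(6·3)=-1/72, b=Δ1−h1·(2M1+M2)/6=13/12
t_q=13/4 → seg 1, τ=9/4; S=0+13/12·τ+1/8·τ²+-1/72·τ³=1491/512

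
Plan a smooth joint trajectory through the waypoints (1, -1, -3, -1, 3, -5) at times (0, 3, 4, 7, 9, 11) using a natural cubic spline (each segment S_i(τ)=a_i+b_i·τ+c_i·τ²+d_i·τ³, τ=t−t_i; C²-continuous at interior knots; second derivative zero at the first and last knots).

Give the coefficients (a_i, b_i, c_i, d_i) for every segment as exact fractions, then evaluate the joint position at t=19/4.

  seg 0: a=1 b=-5/81 c=0 d=-49/729
  seg 1: a=-1 b=-152/81 c=-49/81 d=13/27
  seg 2: a=-3 b=-133/81 c=68/81 d=-17/729
  seg 3: a=-1 b=224/81 c=17/27 d=-41/81
  seg 4: a=3 b=-64/81 c=-65/27 d=65/162
S(19/4) = -2171/576

Δ: Δ0=-2/3, Δ1=-2, Δ2=2/3, Δ3=2, Δ4=-4
row 1: diag=8, rhs=-8; c'=1/8, d'=-1
row 2: denom=8−1·1/8=63/8; d'=(16−1·-1)/(63/8)=136/63
row 3: denom=10−3·8/21=62/7; d'=(8−3·136/63)/(62/7)=16/93
row 4: denom=8−2·7/31=234/31; d'=(-36−2·16/93)/(234/31)=-130/27
back: M4=-130/27
back: M3=16/93−7/31·-130/27=34/27
back: M2=136/63−8/21·34/27=136/81
back: M1=-1−1/8·136/81=-98/81
M: M0=0, M1=-98/81, M2=136/81, M3=34/27, M4=-130/27, M5=0
seg 0: a=1, c=M0/2=0, d=(M1−M0)/(6·3)=-49/729, b=Δ0−h0·(2M0+M1)/6=-5/81
seg 1: a=-1, c=M1/2=-49/81, d=(M2−M1)/(6·1)=13/27, b=Δ1−h1·(2M1+M2)/6=-152/81
seg 2: a=-3, c=M2/2=68/81, d=(M3−M2)/(6·3)=-17/729, b=Δ2−h2·(2M2+M3)/6=-133/81
seg 3: a=-1, c=M3/2=17/27, d=(M4−M3)/(6·2)=-41/81, b=Δ3−h3·(2M3+M4)/6=224/81
seg 4: a=3, c=M4/2=-65/27, d=(M5−M4)/(6·2)=65/162, b=Δ4−h4·(2M4+M5)/6=-64/81
t_q=19/4 → seg 2, τ=3/4; S=-3+-133/81·τ+68/81·τ²+-17/729·τ³=-2171/576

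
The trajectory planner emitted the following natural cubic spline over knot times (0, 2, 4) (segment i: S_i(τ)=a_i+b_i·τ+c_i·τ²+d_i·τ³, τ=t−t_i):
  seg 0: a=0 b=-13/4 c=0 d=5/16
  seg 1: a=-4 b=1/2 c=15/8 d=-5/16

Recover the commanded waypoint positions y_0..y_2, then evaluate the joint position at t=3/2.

y_0=0 y_1=-4 y_2=2
S(3/2) = -489/128

y_0 = S_0(0) = a_0 = 0
y_1 = S_1(0) = a_1 = -4
y_2 = S_1(2) = 2
t_q=3/2 is in segment 0 (τ=3/2); S_0(τ)=-489/128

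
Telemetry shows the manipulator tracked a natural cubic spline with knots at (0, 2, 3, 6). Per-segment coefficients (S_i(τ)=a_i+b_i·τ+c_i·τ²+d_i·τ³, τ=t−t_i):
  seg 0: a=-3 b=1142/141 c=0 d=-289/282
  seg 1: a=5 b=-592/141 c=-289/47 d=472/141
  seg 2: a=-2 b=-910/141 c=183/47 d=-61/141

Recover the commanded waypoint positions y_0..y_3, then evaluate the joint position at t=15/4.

y_0=-3 y_1=5 y_2=-2 y_3=2
S(15/4) = -14537/3008

y_0 = S_0(0) = a_0 = -3
y_1 = S_1(0) = a_1 = 5
y_2 = S_2(0) = a_2 = -2
y_3 = S_2(3) = 2
t_q=15/4 is in segment 2 (τ=3/4); S_2(τ)=-14537/3008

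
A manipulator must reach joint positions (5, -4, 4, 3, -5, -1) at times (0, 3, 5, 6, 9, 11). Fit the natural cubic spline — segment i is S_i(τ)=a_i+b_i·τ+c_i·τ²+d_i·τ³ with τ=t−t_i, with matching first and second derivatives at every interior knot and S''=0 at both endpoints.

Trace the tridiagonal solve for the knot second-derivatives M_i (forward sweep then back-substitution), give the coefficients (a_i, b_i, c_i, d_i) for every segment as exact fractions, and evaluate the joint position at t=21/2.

Δ: Δ0=-3, Δ1=4, Δ2=-1, Δ3=-8/3, Δ4=2
row 1: diag=10, rhs=42; c'=1/5, d'=21/5
row 2: denom=6−2·1/5=28/5; d'=(-30−2·21/5)/(28/5)=-48/7
row 3: denom=8−1·5/28=219/28; d'=(-10−1·-48/7)/(219/28)=-88/219
row 4: denom=10−3·28/73=646/73; d'=(28−3·-88/219)/(646/73)=1066/323
back: M4=1066/323
back: M3=-88/219−28/73·1066/323=-1616/969
back: M2=-48/7−5/28·-1616/969=-6356/969
back: M1=21/5−1/5·-6356/969=5341/969
M: M0=0, M1=5341/969, M2=-6356/969, M3=-1616/969, M4=1066/323, M5=0
seg 0: a=5, c=M0/2=0, d=(M1−M0)/(6·3)=5341/17442, b=Δ0−h0·(2M0+M1)/6=-11155/1938
seg 1: a=-4, c=M1/2=5341/1938, d=(M2−M1)/(6·2)=-3899/3876, b=Δ1−h1·(2M1+M2)/6=2434/969
seg 2: a=4, c=M2/2=-3178/969, d=(M3−M2)/(6·1)=790/969, b=Δ2−h2·(2M2+M3)/6=473/323
seg 3: a=3, c=M3/2=-808/969, d=(M4−M3)/(6·3)=2407/8721, b=Δ3−h3·(2M3+M4)/6=-151/57
seg 4: a=-5, c=M4/2=533/323, d=(M5−M4)/(6·2)=-533/1938, b=Δ4−h4·(2M4+M5)/6=-194/969
t_q=21/2 → seg 4, τ=3/2; S=-5+-194/969·τ+533/323·τ²+-533/1938·τ³=-13001/5168

  seg 0: a=5 b=-11155/1938 c=0 d=5341/17442
  seg 1: a=-4 b=2434/969 c=5341/1938 d=-3899/3876
  seg 2: a=4 b=473/323 c=-3178/969 d=790/969
  seg 3: a=3 b=-151/57 c=-808/969 d=2407/8721
  seg 4: a=-5 b=-194/969 c=533/323 d=-533/1938
S(21/2) = -13001/5168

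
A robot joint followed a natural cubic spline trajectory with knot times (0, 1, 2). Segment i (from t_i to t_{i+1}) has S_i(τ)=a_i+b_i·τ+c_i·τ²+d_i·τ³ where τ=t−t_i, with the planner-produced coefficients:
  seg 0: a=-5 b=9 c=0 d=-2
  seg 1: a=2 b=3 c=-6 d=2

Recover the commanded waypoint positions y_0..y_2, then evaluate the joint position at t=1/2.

y_0=-5 y_1=2 y_2=1
S(1/2) = -3/4

y_0 = S_0(0) = a_0 = -5
y_1 = S_1(0) = a_1 = 2
y_2 = S_1(1) = 1
t_q=1/2 is in segment 0 (τ=1/2); S_0(τ)=-3/4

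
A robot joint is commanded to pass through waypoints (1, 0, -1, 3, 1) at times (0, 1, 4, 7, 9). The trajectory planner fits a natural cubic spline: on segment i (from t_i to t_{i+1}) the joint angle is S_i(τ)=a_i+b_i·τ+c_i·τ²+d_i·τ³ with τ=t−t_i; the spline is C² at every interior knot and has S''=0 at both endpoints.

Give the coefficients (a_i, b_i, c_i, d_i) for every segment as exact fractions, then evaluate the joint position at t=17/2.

Δ: Δ0=-1, Δ1=-1/3, Δ2=4/3, Δ3=-1
row 1: diag=8, rhs=4; c'=3/8, d'=1/2
row 2: denom=12−3·3/8=87/8; d'=(10−3·1/2)/(87/8)=68/87
row 3: denom=10−3·8/29=266/29; d'=(-14−3·68/87)/(266/29)=-237/133
back: M3=-237/133
back: M2=68/87−8/29·-237/133=508/399
back: M1=1/2−3/8·508/399=3/133
M: M0=0, M1=3/133, M2=508/399, M3=-237/133, M4=0
seg 0: a=1, c=M0/2=0, d=(M1−M0)/(6·1)=1/266, b=Δ0−h0·(2M0+M1)/6=-267/266
seg 1: a=0, c=M1/2=3/266, d=(M2−M1)/(6·3)=499/7182, b=Δ1−h1·(2M1+M2)/6=-132/133
seg 2: a=-1, c=M2/2=254/399, d=(M3−M2)/(6·3)=-1219/7182, b=Δ2−h2·(2M2+M3)/6=253/266
seg 3: a=3, c=M3/2=-237/266, d=(M4−M3)/(6·2)=79/532, b=Δ3−h3·(2M3+M4)/6=25/133
t_q=17/2 → seg 3, τ=3/2; S=3+25/133·τ+-237/266·τ²+79/532·τ³=7569/4256

  seg 0: a=1 b=-267/266 c=0 d=1/266
  seg 1: a=0 b=-132/133 c=3/266 d=499/7182
  seg 2: a=-1 b=253/266 c=254/399 d=-1219/7182
  seg 3: a=3 b=25/133 c=-237/266 d=79/532
S(17/2) = 7569/4256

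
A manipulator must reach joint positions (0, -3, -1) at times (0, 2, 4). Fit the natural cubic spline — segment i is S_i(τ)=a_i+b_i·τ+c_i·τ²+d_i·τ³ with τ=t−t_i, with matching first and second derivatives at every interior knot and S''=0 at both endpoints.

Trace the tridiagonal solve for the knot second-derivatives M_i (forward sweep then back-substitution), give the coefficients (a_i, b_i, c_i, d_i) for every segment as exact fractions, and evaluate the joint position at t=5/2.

  seg 0: a=0 b=-17/8 c=0 d=5/32
  seg 1: a=-3 b=-1/4 c=15/16 d=-5/32
S(5/2) = -745/256

Δ: Δ0=-3/2, Δ1=1
row 1: diag=8, rhs=15; c'=1/4, d'=15/8
back: M1=15/8
M: M0=0, M1=15/8, M2=0
seg 0: a=0, c=M0/2=0, d=(M1−M0)/(6·2)=5/32, b=Δ0−h0·(2M0+M1)/6=-17/8
seg 1: a=-3, c=M1/2=15/16, d=(M2−M1)/(6·2)=-5/32, b=Δ1−h1·(2M1+M2)/6=-1/4
t_q=5/2 → seg 1, τ=1/2; S=-3+-1/4·τ+15/16·τ²+-5/32·τ³=-745/256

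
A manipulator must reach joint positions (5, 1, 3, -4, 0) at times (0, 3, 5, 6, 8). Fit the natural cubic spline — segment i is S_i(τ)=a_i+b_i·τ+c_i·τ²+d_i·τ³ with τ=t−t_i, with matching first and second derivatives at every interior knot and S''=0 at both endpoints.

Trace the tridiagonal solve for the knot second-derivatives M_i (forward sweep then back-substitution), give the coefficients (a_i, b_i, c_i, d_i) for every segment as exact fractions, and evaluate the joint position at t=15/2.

Δ: Δ0=-4/3, Δ1=1, Δ2=-7, Δ3=2
row 1: diag=10, rhs=14; c'=1/5, d'=7/5
row 2: denom=6−2·1/5=28/5; d'=(-48−2·7/5)/(28/5)=-127/14
row 3: denom=6−1·5/28=163/28; d'=(54−1·-127/14)/(163/28)=1766/163
back: M3=1766/163
back: M2=-127/14−5/28·1766/163=-1794/163
back: M1=7/5−1/5·-1794/163=587/163
M: M0=0, M1=587/163, M2=-1794/163, M3=1766/163, M4=0
seg 0: a=5, c=M0/2=0, d=(M1−M0)/(6·3)=587/2934, b=Δ0−h0·(2M0+M1)/6=-3065/978
seg 1: a=1, c=M1/2=587/326, d=(M2−M1)/(6·2)=-2381/1956, b=Δ1−h1·(2M1+M2)/6=1109/489
seg 2: a=3, c=M2/2=-897/163, d=(M3−M2)/(6·1)=1780/489, b=Δ2−h2·(2M2+M3)/6=-2512/489
seg 3: a=-4, c=M3/2=883/163, d=(M4−M3)/(6·2)=-883/978, b=Δ3−h3·(2M3+M4)/6=-2554/489
t_q=15/2 → seg 3, τ=3/2; S=-4+-2554/489·τ+883/163·τ²+-883/978·τ³=-7023/2608

  seg 0: a=5 b=-3065/978 c=0 d=587/2934
  seg 1: a=1 b=1109/489 c=587/326 d=-2381/1956
  seg 2: a=3 b=-2512/489 c=-897/163 d=1780/489
  seg 3: a=-4 b=-2554/489 c=883/163 d=-883/978
S(15/2) = -7023/2608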